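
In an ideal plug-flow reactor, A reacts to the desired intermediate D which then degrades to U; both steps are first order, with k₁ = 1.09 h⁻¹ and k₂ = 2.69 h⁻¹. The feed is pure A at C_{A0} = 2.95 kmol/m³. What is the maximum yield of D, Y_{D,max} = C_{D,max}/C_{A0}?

At the optimum, C_{D,max}/C_{A0} = (k₁/k₂)^[k₂/(k₂−k₁)].
= (1.09/2.69)^(2.69/(2.69−1.09)) = (0.4052)^(1.681) = 0.2190.

0.219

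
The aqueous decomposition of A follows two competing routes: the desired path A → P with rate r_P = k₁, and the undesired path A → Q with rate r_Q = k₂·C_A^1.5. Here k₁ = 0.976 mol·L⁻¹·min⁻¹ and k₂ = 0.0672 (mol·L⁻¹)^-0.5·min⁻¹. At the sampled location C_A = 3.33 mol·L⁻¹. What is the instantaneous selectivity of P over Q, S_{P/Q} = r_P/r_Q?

2.39

S_{P/Q} = r_P/r_Q = (k₁)/(k₂·C_A^1.5) = (k₁/k₂)·C_A^-1.5.
= (0.976) / (0.0672×3.330^1.5) = 0.9760/0.4084 = 2.39.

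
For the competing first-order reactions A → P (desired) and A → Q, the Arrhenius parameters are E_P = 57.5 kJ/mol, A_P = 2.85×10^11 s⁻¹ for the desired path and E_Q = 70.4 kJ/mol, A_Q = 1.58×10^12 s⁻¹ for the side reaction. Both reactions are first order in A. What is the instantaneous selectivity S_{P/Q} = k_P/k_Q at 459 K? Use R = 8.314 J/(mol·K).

5.30

k_P/k_Q = (A_P/A_Q)·exp[−(E_P−E_Q)/(RT)] = (A_P/A_Q)·exp[(E_Q−E_P)/(RT)].
(E_Q−E_P)/(RT) = (70.4−57.5)×10³/(8.314×459) = 12900/3816 = 3.380.
k_P/k_Q = (2.85×10^11/1.58×10^12)·exp(3.380) = 0.1804 × 29.38 = 5.30.
Since E_P < E_Q, lowering the temperature improves selectivity toward P.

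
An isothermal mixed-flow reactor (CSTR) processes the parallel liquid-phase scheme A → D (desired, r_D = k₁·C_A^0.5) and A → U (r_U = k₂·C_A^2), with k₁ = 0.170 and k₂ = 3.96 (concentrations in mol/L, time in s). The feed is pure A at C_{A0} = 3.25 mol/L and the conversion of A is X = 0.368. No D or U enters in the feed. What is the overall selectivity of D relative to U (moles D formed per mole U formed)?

0.0146

Exit C_A = C_{A0}(1−X) = 3.25×0.632 = 2.054 mol/L.
In a CSTR the entire volume is at exit conditions, so r_D = 0.170×2.054^0.5 = 0.2436 and r_U = 3.96×2.054^2 = 16.71.
Overall selectivity = C_D/C_U = r_Dτ/(r_Uτ) = r_D/r_U = 0.0146.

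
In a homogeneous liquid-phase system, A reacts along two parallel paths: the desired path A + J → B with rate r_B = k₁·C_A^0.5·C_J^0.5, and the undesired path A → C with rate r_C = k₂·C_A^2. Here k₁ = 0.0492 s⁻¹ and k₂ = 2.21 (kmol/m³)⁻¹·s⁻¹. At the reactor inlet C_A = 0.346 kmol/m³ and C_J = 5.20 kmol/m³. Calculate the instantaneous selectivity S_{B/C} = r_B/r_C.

0.249

S_{B/C} = r_B/r_C = (k₁·C_A^0.5·C_J^0.5)/(k₂·C_A^2) = (k₁/k₂)·C_A^-1.5·C_J^0.5.
= (0.0492×0.3460^0.5×5.200^0.5) / (2.21×0.3460^2) = 0.06599/0.2646 = 0.249.
The undesired path is higher order in A, so low C_A (CSTR or dilute feed) favours B.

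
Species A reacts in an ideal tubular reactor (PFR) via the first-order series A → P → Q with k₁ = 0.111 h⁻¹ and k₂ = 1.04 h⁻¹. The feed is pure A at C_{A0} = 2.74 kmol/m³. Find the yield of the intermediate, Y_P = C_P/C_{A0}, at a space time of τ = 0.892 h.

For first-order series with pure A initially, C_P(τ) = k₁C_{A0}/(k₂−k₁)·(e^(−k₁τ) − e^(−k₂τ)).
e^(−k₁τ) = e^(−0.111×0.892) = e^(−0.09901) = 0.9057; e^(−k₂τ) = e^(−0.9277) = 0.3955.
C_P = 0.111×2.74/(1.04−0.111) × (0.9057−0.3955) = 0.3274×0.5103 = 0.1671 kmol/m³.
Y_P = C_P/C_{A0} = 0.1671/2.74 = 0.0610.

0.0610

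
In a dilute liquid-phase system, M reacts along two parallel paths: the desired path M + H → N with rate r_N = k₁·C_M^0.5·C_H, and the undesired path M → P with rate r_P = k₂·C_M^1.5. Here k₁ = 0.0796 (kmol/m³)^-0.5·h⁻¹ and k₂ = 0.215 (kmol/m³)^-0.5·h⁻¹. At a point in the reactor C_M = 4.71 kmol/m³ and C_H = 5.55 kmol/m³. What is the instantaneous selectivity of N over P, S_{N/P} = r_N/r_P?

S_{N/P} = r_N/r_P = (k₁·C_M^0.5·C_H)/(k₂·C_M^1.5) = (k₁/k₂)·C_M⁻¹·C_H.
= (0.0796×4.710^0.5×5.550) / (0.215×4.710^1.5) = 0.9588/2.198 = 0.436.
The undesired path is higher order in M, so low C_M (CSTR or dilute feed) favours N.

0.436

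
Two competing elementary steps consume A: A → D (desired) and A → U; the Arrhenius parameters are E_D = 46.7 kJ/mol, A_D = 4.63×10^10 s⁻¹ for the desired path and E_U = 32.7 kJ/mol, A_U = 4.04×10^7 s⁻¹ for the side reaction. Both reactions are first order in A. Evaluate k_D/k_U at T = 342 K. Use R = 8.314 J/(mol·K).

Since both paths have the same order in A, the concentration cancels and S_{D/U} = k_D/k_U = (A_D/A_U)·exp[(E_U−E_D)/(RT)].
(E_U−E_D)/(RT) = (32.7−46.7)×10³/(8.314×342) = -14000/2843 = -4.924.
k_D/k_U = (4.63×10^10/4.04×10^7)·exp(-4.924) = 1146 × 0.007272 = 8.33.

8.33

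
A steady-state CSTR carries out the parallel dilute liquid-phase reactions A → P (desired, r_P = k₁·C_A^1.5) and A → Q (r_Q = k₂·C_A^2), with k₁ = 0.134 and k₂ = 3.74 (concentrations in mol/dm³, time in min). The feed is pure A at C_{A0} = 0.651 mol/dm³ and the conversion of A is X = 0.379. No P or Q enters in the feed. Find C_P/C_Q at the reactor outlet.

0.0564

Exit C_A = C_{A0}(1−X) = 0.651×0.621 = 0.4043 mol/dm³.
In a CSTR the entire volume is at exit conditions, so r_P = 0.134×0.4043^1.5 = 0.03444 and r_Q = 3.74×0.4043^2 = 0.6112.
Overall selectivity = C_P/C_Q = r_Pτ/(r_Qτ) = r_P/r_Q = 0.0564.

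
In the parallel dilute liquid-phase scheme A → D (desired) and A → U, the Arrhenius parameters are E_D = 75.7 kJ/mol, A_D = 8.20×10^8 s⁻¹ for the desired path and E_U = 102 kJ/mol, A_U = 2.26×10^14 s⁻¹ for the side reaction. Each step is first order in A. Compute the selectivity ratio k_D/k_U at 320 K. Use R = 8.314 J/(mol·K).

With equal orders, S_{D/U} = k_D/k_U = (A_D/A_U)·exp[(E_U−E_D)/(RT)].
(E_U−E_D)/(RT) = (102−75.7)×10³/(8.314×320) = 26300/2660 = 9.885.
k_D/k_U = (8.20×10^8/2.26×10^14)·exp(9.885) = 3.628×10^-6 × 19642 = 0.0713.

0.0713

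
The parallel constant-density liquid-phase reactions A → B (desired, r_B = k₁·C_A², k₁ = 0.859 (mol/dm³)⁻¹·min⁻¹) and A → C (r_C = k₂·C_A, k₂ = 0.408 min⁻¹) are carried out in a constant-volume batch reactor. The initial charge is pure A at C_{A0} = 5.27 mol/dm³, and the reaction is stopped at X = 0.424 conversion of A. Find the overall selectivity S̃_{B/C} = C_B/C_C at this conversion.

C_A = C_{A0}(1−X) = 3.036 mol/dm³.
Along a PFR/batch, dC_C/dC_A = −r_C/(r_B+r_C) = −k₂/(k₂+k₁·C_A).
Integrating from C_{A0} to C_A: C_C = (0.408/0.859)·ln[(0.408+0.859·5.27)/(0.408+0.859·3.04)] = 0.4750·ln(4.935/3.016) = 0.2340 mol/dm³.
Then C_B = (C_{A0}−C_A) − C_C = 2.234 − 0.2340 = 2.001 mol/dm³.
S̃_{B/C} = C_B/C_C = 2.001/0.2340 = 8.55.

8.55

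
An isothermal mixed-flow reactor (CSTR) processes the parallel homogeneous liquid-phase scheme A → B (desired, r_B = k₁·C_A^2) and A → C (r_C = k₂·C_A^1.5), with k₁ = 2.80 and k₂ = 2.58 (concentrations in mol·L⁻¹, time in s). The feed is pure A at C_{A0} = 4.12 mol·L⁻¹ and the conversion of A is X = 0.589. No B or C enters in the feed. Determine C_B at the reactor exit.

Exit C_A = C_{A0}(1−X) = 4.12×0.411 = 1.693 mol·L⁻¹.
A CSTR operates uniformly at the exit composition, giving r_B = 8.029 and r_C = 5.685 (each k·C_A^n at C_A = 1.693).
Fraction of consumed A going to B: r_B/(r_B+r_C) = 0.5854.
C_B = 0.5854·C_{A0}·X = 0.5854×4.12×0.589 = 1.42 mol·L⁻¹.

1.42 mol·L⁻¹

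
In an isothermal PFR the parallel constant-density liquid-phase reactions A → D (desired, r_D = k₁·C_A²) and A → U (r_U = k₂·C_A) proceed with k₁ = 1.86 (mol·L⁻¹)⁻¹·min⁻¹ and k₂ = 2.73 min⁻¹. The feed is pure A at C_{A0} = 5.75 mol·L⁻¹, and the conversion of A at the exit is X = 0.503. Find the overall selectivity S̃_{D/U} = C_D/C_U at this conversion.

2.85

C_A = C_{A0}(1−X) = 2.858 mol·L⁻¹.
Along a PFR/batch, dC_U/dC_A = −r_U/(r_D+r_U) = −k₂/(k₂+k₁·C_A).
Integrating from C_{A0} to C_A: C_U = (2.73/1.86)·ln[(2.73+1.86·5.75)/(2.73+1.86·2.86)] = 1.468·ln(13.43/8.045) = 0.7515 mol·L⁻¹.
Then C_D = (C_{A0}−C_A) − C_U = 2.892 − 0.7515 = 2.141 mol·L⁻¹.
S̃_{D/U} = C_D/C_U = 2.141/0.7515 = 2.85.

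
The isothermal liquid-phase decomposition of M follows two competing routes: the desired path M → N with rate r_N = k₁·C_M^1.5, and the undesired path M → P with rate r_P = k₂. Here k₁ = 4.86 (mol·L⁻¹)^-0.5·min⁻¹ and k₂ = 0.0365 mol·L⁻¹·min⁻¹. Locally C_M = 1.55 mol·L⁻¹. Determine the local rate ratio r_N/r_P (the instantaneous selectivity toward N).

257

S_{N/P} = r_N/r_P = (k₁·C_M^1.5)/(k₂) = (k₁/k₂)·C_M^1.5.
= (4.86×1.550^1.5) / (0.0365) = 9.379/0.03650 = 257.
Since the desired path is higher order in M, keeping C_M high (PFR or concentrated feed) favours N.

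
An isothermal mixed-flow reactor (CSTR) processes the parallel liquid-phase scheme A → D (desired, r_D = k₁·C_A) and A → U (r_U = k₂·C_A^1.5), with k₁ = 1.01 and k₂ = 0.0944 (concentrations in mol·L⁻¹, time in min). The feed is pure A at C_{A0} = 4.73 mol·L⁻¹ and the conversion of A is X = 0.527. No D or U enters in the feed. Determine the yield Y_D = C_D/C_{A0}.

0.462

Exit C_A = C_{A0}(1−X) = 4.73×0.473 = 2.237 mol·L⁻¹.
Rates in a CSTR are evaluated at the outlet concentration: r_D = 1.01×2.237 = 2.260, r_U = 0.0944×2.237^1.5 = 0.3159.
Fraction of consumed A going to D: r_D/(r_D+r_U) = 0.8773.
C_D = 0.8773·C_{A0}·X = 0.8773×4.73×0.527 = 2.19 mol·L⁻¹; Y_D = C_D/C_{A0} = 0.462.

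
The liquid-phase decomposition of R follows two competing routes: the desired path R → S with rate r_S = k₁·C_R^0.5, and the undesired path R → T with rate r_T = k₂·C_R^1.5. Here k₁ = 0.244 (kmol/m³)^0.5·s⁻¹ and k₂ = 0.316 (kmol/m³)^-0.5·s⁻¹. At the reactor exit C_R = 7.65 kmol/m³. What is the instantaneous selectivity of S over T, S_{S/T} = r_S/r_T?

S_{S/T} = r_S/r_T = (k₁·C_R^0.5)/(k₂·C_R^1.5) = (k₁/k₂)·C_R⁻¹.
= (0.244×7.650^0.5) / (0.316×7.650^1.5) = 0.6749/6.686 = 0.101.
The undesired path is higher order in R, so low C_R (CSTR or dilute feed) favours S.

0.101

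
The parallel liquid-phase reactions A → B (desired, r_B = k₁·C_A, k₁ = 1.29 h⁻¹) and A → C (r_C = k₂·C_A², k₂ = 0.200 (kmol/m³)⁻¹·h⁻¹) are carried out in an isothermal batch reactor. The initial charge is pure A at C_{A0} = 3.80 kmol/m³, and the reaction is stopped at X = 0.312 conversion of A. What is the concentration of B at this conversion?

C_A = C_{A0}(1−X) = 2.614 kmol/m³.
Along a PFR/batch, dC_B/dC_A = −r_B/(r_B+r_C) = −k₁/(k₁+k₂·C_A).
Integrating from C_{A0} to C_A: C_B = (1.29/0.200)·ln[(1.29+0.200·3.80)/(1.29+0.200·2.61)] = 6.450·ln(2.050/1.813) = 0.7929 kmol/m³.

0.793 kmol/m³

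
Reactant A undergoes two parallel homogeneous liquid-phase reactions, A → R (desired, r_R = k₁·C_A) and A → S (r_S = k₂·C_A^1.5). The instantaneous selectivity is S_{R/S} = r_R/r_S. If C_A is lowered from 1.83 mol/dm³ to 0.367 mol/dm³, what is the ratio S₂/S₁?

2.23

S_{R/S} = (k₁/k₂)·C_A^-0.5, so S₂/S₁ = (C_{A,2}/C_{A,1})^-0.5.
= (0.367/1.83)^(-0.5) = (0.2005)^(-0.5) = 2.23.
Selectivity toward R rises as C_A falls — low-concentration operation is favoured.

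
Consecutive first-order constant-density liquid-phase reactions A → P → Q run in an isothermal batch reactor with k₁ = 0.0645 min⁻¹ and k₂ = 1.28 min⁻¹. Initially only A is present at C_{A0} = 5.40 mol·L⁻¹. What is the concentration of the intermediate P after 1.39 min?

0.214 mol·L⁻¹

For first-order series with pure A initially, C_P(t) = k₁C_{A0}/(k₂−k₁)·(e^(−k₁t) − e^(−k₂t)).
e^(−k₁t) = e^(−0.0645×1.39) = e^(−0.08965) = 0.9142; e^(−k₂t) = e^(−1.779) = 0.1688.
C_P = 0.0645×5.40/(1.28−0.0645) × (0.9142−0.1688) = 0.2865×0.7455 = 0.2136 mol·L⁻¹.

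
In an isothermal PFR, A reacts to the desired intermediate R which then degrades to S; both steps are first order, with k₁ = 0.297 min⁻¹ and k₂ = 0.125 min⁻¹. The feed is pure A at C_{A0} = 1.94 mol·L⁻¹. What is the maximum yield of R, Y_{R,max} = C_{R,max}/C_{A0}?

Evaluating C_R at τ_opt = ln(k₂/k₁)/(k₂−k₁) gives C_{R,max}/C_{A0} = (k₁/k₂)^[k₂/(k₂−k₁)].
= (0.297/0.125)^(0.125/(0.125−0.297)) = (2.376)^(-0.7267) = 0.5332.

0.533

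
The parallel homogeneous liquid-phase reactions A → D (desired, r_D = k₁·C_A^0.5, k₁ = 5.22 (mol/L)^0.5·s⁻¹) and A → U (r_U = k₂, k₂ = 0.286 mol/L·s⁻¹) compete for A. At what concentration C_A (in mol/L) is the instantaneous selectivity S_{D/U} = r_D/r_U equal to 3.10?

S_{D/U} = (k₁/k₂)·C_A^0.5 ⇒ C_A = (S·k₂/k₁)^(2).
= (3.10×0.286/5.22)^(2) = (0.1698)^(2) = 0.0288 mol/L.

0.0288 mol/L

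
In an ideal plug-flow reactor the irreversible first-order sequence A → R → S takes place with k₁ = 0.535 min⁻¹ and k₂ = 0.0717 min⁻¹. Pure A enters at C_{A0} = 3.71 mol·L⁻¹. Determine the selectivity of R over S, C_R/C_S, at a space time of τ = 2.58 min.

The intermediate concentration in a first-order A→B→C sequence is C_R = k₁C_{A0}(e^(−k₁τ) − e^(−k₂τ))/(k₂−k₁).
e^(−k₁τ) = e^(−0.535×2.58) = e^(−1.380) = 0.2515; e^(−k₂τ) = e^(−0.1850) = 0.8311.
C_R = 0.535×3.71/(0.0717−0.535) × (0.2515−0.8311) = (-4.284)×(-0.5796) = 2.483 mol·L⁻¹.
C_A = C_{A0}e^(−k₁τ) = 0.9331 mol·L⁻¹, so C_S = C_{A0}−C_A−C_R = 0.2938 mol·L⁻¹; C_R/C_S = 8.45.

8.45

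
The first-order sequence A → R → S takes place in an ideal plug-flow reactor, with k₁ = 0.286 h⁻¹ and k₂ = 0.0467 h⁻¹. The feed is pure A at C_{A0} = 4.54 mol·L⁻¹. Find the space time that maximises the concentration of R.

Setting dC_R/dτ = 0 gives τ_opt = ln(k₂/k₁)/(k₂−k₁).
= ln(0.0467/0.286)/(0.0467−0.286) = ln(0.1633)/-0.2393 = -1.812/-0.2393 = 7.57 h.

7.57 h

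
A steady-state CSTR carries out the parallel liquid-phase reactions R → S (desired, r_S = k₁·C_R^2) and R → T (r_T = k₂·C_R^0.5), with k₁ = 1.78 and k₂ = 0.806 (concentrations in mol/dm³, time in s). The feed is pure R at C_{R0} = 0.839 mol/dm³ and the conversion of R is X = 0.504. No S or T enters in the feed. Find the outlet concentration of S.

0.157 mol/dm³

Exit C_R = C_{R0}(1−X) = 0.839×0.496 = 0.4161 mol/dm³.
A CSTR operates uniformly at the exit composition, giving r_S = 0.3083 and r_T = 0.5199 (each k·C_R^n at C_R = 0.4161).
Fraction of consumed R going to S: r_S/(r_S+r_T) = 0.3722.
C_S = 0.3722·C_{R0}·X = 0.3722×0.839×0.504 = 0.157 mol/dm³.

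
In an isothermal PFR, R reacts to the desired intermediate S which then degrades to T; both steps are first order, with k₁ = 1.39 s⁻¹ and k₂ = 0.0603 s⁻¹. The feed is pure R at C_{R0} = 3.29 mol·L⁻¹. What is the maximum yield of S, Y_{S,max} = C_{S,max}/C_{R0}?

0.867

At the optimum, C_{S,max}/C_{R0} = (k₁/k₂)^[k₂/(k₂−k₁)].
= (1.39/0.0603)^(0.0603/(0.0603−1.39)) = (23.05)^(-0.04535) = 0.8674.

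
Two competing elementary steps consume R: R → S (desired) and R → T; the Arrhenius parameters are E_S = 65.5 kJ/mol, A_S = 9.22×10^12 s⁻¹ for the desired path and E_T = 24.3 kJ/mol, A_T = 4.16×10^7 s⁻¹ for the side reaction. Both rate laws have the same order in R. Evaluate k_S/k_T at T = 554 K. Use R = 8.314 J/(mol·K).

With equal orders, S_{S/T} = k_S/k_T = (A_S/A_T)·exp[(E_T−E_S)/(RT)].
(E_T−E_S)/(RT) = (24.3−65.5)×10³/(8.314×554) = -41200/4606 = -8.945.
k_S/k_T = (9.22×10^12/4.16×10^7)·exp(-8.945) = 2.216×10^5 × 1.304×10^-4 = 28.9.

28.9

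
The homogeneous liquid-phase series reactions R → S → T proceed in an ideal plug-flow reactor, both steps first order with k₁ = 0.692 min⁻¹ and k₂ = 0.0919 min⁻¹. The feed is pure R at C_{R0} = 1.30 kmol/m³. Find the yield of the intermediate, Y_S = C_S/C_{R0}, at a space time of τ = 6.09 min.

0.642

The intermediate concentration in a first-order A→B→C sequence is C_S = k₁C_{R0}(e^(−k₁τ) − e^(−k₂τ))/(k₂−k₁).
e^(−k₁τ) = e^(−0.692×6.09) = e^(−4.214) = 0.01478; e^(−k₂τ) = e^(−0.5597) = 0.5714.
C_S = 0.692×1.30/(0.0919−0.692) × (0.01478−0.5714) = (-1.499)×(-0.5566) = 0.8344 kmol/m³.
Y_S = C_S/C_{R0} = 0.8344/1.30 = 0.642.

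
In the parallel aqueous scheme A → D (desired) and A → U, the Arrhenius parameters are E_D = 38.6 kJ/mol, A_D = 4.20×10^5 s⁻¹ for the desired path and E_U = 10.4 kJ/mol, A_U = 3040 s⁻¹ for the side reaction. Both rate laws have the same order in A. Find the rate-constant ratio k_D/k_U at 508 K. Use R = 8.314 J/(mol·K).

Since both paths have the same order in A, the concentration cancels and S_{D/U} = k_D/k_U = (A_D/A_U)·exp[(E_U−E_D)/(RT)].
(E_U−E_D)/(RT) = (10.4−38.6)×10³/(8.314×508) = -28200/4224 = -6.677.
k_D/k_U = (4.20×10^5/3040)·exp(-6.677) = 138.2 × 0.001260 = 0.174.
Since E_D > E_U, raising the temperature improves selectivity toward D.

0.174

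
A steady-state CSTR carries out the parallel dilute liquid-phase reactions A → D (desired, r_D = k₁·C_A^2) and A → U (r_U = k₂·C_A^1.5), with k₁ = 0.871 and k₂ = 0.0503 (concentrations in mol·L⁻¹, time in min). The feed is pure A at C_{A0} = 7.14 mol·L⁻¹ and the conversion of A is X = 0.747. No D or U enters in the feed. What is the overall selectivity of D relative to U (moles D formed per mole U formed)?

Exit C_A = C_{A0}(1−X) = 7.14×0.253 = 1.806 mol·L⁻¹.
Rates in a CSTR are evaluated at the outlet concentration: r_D = 0.871×1.806^2 = 2.842, r_U = 0.0503×1.806^1.5 = 0.1221.
Overall selectivity = C_D/C_U = r_Dτ/(r_Uτ) = r_D/r_U = 23.3.

23.3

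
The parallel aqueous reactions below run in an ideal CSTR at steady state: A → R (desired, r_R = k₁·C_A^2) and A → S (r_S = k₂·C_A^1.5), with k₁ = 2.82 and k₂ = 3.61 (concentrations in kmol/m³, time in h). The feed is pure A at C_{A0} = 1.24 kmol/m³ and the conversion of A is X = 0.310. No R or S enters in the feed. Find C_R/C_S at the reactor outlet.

Exit C_A = C_{A0}(1−X) = 1.24×0.690 = 0.8556 kmol/m³.
In a CSTR the entire volume is at exit conditions, so r_R = 2.82×0.8556^2 = 2.064 and r_S = 3.61×0.8556^1.5 = 2.857.
Overall selectivity = C_R/C_S = r_Rτ/(r_Sτ) = r_R/r_S = 0.723.

0.723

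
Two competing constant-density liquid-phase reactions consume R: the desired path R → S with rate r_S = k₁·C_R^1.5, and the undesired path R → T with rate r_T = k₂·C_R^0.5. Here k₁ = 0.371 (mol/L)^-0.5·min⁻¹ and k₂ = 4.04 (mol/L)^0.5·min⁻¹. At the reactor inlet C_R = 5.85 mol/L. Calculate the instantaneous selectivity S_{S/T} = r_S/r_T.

S_{S/T} = r_S/r_T = (k₁·C_R^1.5)/(k₂·C_R^0.5) = (k₁/k₂)·C_R.
= (0.371×5.850^1.5) / (4.04×5.850^0.5) = 5.249/9.771 = 0.537.

0.537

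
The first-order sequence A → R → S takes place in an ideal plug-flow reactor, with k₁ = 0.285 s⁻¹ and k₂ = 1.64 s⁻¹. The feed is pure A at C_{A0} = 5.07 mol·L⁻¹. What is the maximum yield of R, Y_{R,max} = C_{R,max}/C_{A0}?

For a first-order series the maximum intermediate yield is C_{R,max}/C_{A0} = (k₁/k₂)^[k₂/(k₂−k₁)].
= (0.285/1.64)^(1.64/(1.64−0.285)) = (0.1738)^(1.210) = 0.1203.

0.120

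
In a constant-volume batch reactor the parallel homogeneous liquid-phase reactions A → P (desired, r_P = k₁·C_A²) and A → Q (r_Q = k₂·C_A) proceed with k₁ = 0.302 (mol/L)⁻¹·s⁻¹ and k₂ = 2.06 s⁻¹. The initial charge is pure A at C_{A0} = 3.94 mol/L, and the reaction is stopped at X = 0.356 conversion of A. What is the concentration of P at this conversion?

C_A = C_{A0}(1−X) = 2.537 mol/L.
Along a PFR/batch, dC_Q/dC_A = −r_Q/(r_P+r_Q) = −k₂/(k₂+k₁·C_A).
Integrating from C_{A0} to C_A: C_Q = (2.06/0.302)·ln[(2.06+0.302·3.94)/(2.06+0.302·2.54)] = 6.821·ln(3.250/2.826) = 0.9526 mol/L.
Then C_P = (C_{A0}−C_A) − C_Q = 1.403 − 0.9526 = 0.4500 mol/L.

0.450 mol/L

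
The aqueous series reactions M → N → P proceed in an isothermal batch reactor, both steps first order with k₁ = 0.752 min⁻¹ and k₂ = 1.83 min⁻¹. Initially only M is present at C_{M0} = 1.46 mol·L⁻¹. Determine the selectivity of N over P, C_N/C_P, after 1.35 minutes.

0.437

The intermediate concentration in a first-order A→B→C sequence is C_N = k₁C_{M0}(e^(−k₁t) − e^(−k₂t))/(k₂−k₁).
e^(−k₁t) = e^(−0.752×1.35) = e^(−1.015) = 0.3623; e^(−k₂t) = e^(−2.471) = 0.08454.
C_N = 0.752×1.46/(1.83−0.752) × (0.3623−0.08454) = 1.018×0.2778 = 0.2829 mol·L⁻¹.
C_M = C_{M0}e^(−k₁t) = 0.5290 mol·L⁻¹, so C_P = C_{M0}−C_M−C_N = 0.6481 mol·L⁻¹; C_N/C_P = 0.437.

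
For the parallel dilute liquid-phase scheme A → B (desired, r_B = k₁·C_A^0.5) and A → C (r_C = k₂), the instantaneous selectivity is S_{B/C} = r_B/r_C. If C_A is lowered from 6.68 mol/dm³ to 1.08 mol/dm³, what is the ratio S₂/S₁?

0.402

S_{B/C} = (k₁/k₂)·C_A^0.5, so S₂/S₁ = (C_{A,2}/C_{A,1})^0.5.
= (1.08/6.68)^0.5 = (0.1617)^0.5 = 0.402.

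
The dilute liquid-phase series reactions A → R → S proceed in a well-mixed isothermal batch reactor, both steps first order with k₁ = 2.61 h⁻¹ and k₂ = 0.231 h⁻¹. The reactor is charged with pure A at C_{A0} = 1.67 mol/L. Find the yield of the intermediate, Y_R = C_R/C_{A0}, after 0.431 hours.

0.637

The intermediate concentration in a first-order A→B→C sequence is C_R = k₁C_{A0}(e^(−k₁t) − e^(−k₂t))/(k₂−k₁).
e^(−k₁t) = e^(−2.61×0.431) = e^(−1.125) = 0.3247; e^(−k₂t) = e^(−0.09956) = 0.9052.
C_R = 2.61×1.67/(0.231−2.61) × (0.3247−0.9052) = (-1.832)×(-0.5806) = 1.064 mol/L.
Y_R = C_R/C_{A0} = 1.064/1.67 = 0.637.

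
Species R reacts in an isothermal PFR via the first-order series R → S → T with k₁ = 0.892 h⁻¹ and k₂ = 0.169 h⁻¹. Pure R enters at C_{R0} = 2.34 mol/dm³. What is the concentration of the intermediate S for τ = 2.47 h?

For first-order series with pure R initially, C_S(τ) = k₁C_{R0}/(k₂−k₁)·(e^(−k₁τ) − e^(−k₂τ)).
e^(−k₁τ) = e^(−0.892×2.47) = e^(−2.203) = 0.1104; e^(−k₂τ) = e^(−0.4174) = 0.6587.
C_S = 0.892×2.34/(0.169−0.892) × (0.1104−0.6587) = (-2.887)×(-0.5483) = 1.583 mol/dm³.

1.58 mol/dm³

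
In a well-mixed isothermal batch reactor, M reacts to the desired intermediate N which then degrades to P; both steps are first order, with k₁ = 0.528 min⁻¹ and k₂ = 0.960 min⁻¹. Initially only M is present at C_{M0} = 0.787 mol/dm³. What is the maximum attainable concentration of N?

0.208 mol/dm³

Evaluating C_N at t_opt = ln(k₂/k₁)/(k₂−k₁) gives C_{N,max}/C_{M0} = (k₁/k₂)^[k₂/(k₂−k₁)].
= (0.528/0.960)^(0.960/(0.960−0.528)) = (0.5500)^(2.222) = 0.2649.
C_{N,max} = 0.2649×0.787 = 0.208 mol/dm³.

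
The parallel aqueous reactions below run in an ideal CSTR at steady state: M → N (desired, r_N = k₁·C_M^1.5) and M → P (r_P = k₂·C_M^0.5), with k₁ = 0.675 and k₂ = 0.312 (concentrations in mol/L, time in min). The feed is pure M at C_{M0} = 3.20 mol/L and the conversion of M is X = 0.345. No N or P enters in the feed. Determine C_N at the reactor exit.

Exit C_M = C_{M0}(1−X) = 3.20×0.655 = 2.096 mol/L.
In a CSTR the entire volume is at exit conditions, so r_N = 0.675×2.096^1.5 = 2.048 and r_P = 0.312×2.096^0.5 = 0.4517.
Fraction of consumed M going to N: r_N/(r_N+r_P) = 0.8193.
C_N = 0.8193·C_{M0}·X = 0.8193×3.20×0.345 = 0.905 mol/L.

0.905 mol/L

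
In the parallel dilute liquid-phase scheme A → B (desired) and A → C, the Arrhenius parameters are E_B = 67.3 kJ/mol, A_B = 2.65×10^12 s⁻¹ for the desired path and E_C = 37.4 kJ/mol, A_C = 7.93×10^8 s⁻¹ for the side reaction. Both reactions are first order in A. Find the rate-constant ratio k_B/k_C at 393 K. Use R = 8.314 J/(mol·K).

0.355

With equal orders, S_{B/C} = k_B/k_C = (A_B/A_C)·exp[(E_C−E_B)/(RT)].
(E_C−E_B)/(RT) = (37.4−67.3)×10³/(8.314×393) = -29900/3267 = -9.151.
k_B/k_C = (2.65×10^12/7.93×10^8)·exp(-9.151) = 3342 × 1.061×10^-4 = 0.355.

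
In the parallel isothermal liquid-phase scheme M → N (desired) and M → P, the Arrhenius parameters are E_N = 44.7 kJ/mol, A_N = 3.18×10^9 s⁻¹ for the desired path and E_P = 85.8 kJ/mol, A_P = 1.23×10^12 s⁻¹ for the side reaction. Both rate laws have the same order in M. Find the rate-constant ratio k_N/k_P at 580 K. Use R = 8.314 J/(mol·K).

13.0

Since both paths have the same order in M, the concentration cancels and S_{N/P} = k_N/k_P = (A_N/A_P)·exp[(E_P−E_N)/(RT)].
(E_P−E_N)/(RT) = (85.8−44.7)×10³/(8.314×580) = 41100/4822 = 8.523.
k_N/k_P = (3.18×10^9/1.23×10^12)·exp(8.523) = 0.002585 × 5030 = 13.0.
Since E_N < E_P, lowering the temperature improves selectivity toward N.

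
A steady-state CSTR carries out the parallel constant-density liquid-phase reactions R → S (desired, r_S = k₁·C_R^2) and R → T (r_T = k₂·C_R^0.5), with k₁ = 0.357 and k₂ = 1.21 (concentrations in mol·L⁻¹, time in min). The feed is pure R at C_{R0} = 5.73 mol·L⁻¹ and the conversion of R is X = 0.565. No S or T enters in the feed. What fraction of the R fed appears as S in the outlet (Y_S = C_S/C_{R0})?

Exit C_R = C_{R0}(1−X) = 5.73×0.435 = 2.493 mol·L⁻¹.
In a CSTR the entire volume is at exit conditions, so r_S = 0.357×2.493^2 = 2.218 and r_T = 1.21×2.493^0.5 = 1.910.
Fraction of consumed R going to S: r_S/(r_S+r_T) = 0.5373.
C_S = 0.5373·C_{R0}·X = 0.5373×5.73×0.565 = 1.74 mol·L⁻¹; Y_S = C_S/C_{R0} = 0.304.

0.304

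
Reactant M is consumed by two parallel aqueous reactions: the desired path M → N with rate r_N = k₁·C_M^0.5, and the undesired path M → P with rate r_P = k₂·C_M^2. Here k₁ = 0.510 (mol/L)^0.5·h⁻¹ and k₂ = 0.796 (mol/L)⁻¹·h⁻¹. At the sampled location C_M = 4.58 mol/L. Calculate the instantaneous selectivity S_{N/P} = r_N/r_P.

0.0654

S_{N/P} = r_N/r_P = (k₁·C_M^0.5)/(k₂·C_M^2) = (k₁/k₂)·C_M^-1.5.
= (0.510×4.580^0.5) / (0.796×4.580^2) = 1.091/16.70 = 0.0654.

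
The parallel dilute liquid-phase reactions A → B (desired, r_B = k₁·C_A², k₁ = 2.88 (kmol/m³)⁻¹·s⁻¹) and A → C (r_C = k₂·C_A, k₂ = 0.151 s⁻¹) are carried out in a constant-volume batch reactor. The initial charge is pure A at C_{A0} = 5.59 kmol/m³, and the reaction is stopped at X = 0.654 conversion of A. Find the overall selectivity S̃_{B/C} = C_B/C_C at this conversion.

C_A = C_{A0}(1−X) = 1.934 kmol/m³.
Along a PFR/batch, dC_C/dC_A = −r_C/(r_B+r_C) = −k₂/(k₂+k₁·C_A).
Integrating from C_{A0} to C_A: C_C = (0.151/2.88)·ln[(0.151+2.88·5.59)/(0.151+2.88·1.93)] = 0.05243·ln(16.25/5.721) = 0.05473 kmol/m³.
Then C_B = (C_{A0}−C_A) − C_C = 3.656 − 0.05473 = 3.601 kmol/m³.
S̃_{B/C} = C_B/C_C = 3.601/0.05473 = 65.8.

65.8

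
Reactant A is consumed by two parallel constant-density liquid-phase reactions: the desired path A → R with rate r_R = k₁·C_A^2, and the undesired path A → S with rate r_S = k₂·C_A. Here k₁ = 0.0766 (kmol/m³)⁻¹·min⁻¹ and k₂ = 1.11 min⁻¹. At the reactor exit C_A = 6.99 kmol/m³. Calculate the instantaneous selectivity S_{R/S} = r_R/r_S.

0.482

S_{R/S} = r_R/r_S = (k₁·C_A^2)/(k₂·C_A) = (k₁/k₂)·C_A.
= (0.0766×6.990^2) / (1.11×6.990) = 3.743/7.759 = 0.482.
Since the desired path is higher order in A, keeping C_A high (PFR or concentrated feed) favours R.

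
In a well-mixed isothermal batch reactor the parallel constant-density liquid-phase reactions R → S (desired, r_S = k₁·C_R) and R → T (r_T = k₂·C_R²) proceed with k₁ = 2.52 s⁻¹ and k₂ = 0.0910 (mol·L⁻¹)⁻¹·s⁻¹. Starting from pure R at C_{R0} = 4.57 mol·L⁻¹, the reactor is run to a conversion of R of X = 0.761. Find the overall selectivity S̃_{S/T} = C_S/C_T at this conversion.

C_R = C_{R0}(1−X) = 1.092 mol·L⁻¹.
Along a PFR/batch, dC_S/dC_R = −r_S/(r_S+r_T) = −k₁/(k₁+k₂·C_R).
Integrating from C_{R0} to C_R: C_S = (2.52/0.0910)·ln[(2.52+0.0910·4.57)/(2.52+0.0910·1.09)] = 27.69·ln(2.936/2.619) = 3.159 mol·L⁻¹.
C_T = (C_{R0}−C_R)−C_S = 0.3192 mol·L⁻¹; S̃_{S/T} = 3.159/0.3192 = 9.90.

9.90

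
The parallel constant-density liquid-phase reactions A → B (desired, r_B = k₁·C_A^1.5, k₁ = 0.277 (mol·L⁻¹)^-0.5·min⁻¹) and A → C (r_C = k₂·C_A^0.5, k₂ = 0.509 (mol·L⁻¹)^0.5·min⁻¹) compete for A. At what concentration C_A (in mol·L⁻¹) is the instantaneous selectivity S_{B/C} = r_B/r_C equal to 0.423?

S_{B/C} = (k₁/k₂)·C_A ⇒ C_A = S·k₂/k₁.
= 0.423×0.509/0.277 = 0.777 mol·L⁻¹.

0.777 mol·L⁻¹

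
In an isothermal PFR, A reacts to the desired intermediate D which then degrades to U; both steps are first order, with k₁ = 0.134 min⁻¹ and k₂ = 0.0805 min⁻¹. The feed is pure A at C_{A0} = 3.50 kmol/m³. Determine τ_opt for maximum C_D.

9.52 min

For first-order series the maximum of C_D occurs at τ_opt = ln(k₂/k₁)/(k₂−k₁).
= ln(0.0805/0.134)/(0.0805−0.134) = ln(0.6007)/-0.05350 = -0.5096/-0.05350 = 9.52 min.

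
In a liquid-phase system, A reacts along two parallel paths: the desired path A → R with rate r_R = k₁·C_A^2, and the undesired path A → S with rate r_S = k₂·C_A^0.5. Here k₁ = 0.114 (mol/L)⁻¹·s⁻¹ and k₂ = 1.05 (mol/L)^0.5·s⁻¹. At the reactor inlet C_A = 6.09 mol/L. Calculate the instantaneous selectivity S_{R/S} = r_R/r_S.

1.63

S_{R/S} = r_R/r_S = (k₁·C_A^2)/(k₂·C_A^0.5) = (k₁/k₂)·C_A^1.5.
= (0.114×6.090^2) / (1.05×6.090^0.5) = 4.228/2.591 = 1.63.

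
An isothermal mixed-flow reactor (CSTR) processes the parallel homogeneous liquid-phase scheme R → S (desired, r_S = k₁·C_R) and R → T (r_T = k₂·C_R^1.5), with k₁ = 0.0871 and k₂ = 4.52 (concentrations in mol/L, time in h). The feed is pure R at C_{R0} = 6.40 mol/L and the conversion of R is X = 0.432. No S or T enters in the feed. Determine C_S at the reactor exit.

0.0277 mol/L

Exit C_R = C_{R0}(1−X) = 6.40×0.568 = 3.635 mol/L.
In a CSTR the entire volume is at exit conditions, so r_S = 0.0871×3.635 = 0.3166 and r_T = 4.52×3.635^1.5 = 31.33.
Fraction of consumed R going to S: r_S/(r_S+r_T) = 0.01001.
C_S = 0.01001·C_{R0}·X = 0.01001×6.40×0.432 = 0.0277 mol/L.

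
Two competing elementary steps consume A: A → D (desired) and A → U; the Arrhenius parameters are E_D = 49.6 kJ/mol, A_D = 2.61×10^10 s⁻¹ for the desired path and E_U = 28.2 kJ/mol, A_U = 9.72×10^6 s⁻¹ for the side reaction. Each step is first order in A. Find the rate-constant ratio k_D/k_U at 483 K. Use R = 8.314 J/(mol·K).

13.0

k_D/k_U = (A_D/A_U)·exp[−(E_D−E_U)/(RT)] = (A_D/A_U)·exp[(E_U−E_D)/(RT)].
(E_U−E_D)/(RT) = (28.2−49.6)×10³/(8.314×483) = -21400/4016 = -5.329.
k_D/k_U = (2.61×10^10/9.72×10^6)·exp(-5.329) = 2685 × 0.004848 = 13.0.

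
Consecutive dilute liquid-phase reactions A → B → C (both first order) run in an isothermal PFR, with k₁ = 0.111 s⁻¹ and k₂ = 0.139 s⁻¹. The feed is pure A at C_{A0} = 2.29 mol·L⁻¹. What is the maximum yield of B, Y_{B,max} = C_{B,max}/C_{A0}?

0.327

At the optimum, C_{B,max}/C_{A0} = (k₁/k₂)^[k₂/(k₂−k₁)].
= (0.111/0.139)^(0.139/(0.139−0.111)) = (0.7986)^(4.964) = 0.3274.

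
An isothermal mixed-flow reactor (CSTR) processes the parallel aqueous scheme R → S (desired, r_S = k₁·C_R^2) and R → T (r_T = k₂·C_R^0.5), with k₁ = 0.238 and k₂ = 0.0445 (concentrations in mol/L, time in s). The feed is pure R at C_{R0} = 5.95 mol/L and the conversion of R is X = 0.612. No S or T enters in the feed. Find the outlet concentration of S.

3.46 mol/L

Exit C_R = C_{R0}(1−X) = 5.95×0.388 = 2.309 mol/L.
Rates in a CSTR are evaluated at the outlet concentration: r_S = 0.238×2.309^2 = 1.268, r_T = 0.0445×2.309^0.5 = 0.06761.
Fraction of consumed R going to S: r_S/(r_S+r_T) = 0.9494.
C_S = 0.9494·C_{R0}·X = 0.9494×5.95×0.612 = 3.46 mol/L.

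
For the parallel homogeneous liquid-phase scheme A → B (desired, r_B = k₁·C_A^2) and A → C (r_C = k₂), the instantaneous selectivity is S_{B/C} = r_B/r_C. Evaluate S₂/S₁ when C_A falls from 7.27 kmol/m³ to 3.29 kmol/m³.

S_{B/C} = (k₁/k₂)·C_A^2, so S₂/S₁ = (C_{A,2}/C_{A,1})^2.
= (3.29/7.27)^2 = (0.4525)^2 = 0.205.

0.205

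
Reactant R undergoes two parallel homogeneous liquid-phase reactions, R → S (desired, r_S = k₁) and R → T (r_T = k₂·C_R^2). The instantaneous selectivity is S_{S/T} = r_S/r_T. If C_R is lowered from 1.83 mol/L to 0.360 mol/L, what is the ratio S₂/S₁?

S_{S/T} = (k₁/k₂)·C_R^-2, so S₂/S₁ = (C_{R,2}/C_{R,1})^-2.
= (0.360/1.83)^(-2) = (0.1967)^(-2) = 25.8.
Selectivity toward S rises as C_R falls — low-concentration operation is favoured.

25.8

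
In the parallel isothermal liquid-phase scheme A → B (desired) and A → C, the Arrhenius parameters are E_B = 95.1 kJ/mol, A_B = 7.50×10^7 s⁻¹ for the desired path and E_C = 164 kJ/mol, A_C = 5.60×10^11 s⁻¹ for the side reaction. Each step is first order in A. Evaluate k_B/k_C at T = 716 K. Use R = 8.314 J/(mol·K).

14.2

With equal orders, S_{B/C} = k_B/k_C = (A_B/A_C)·exp[(E_C−E_B)/(RT)].
(E_C−E_B)/(RT) = (164−95.1)×10³/(8.314×716) = 68900/5953 = 11.57.
k_B/k_C = (7.50×10^7/5.60×10^11)·exp(11.57) = 1.339×10^-4 × 1.063×10^5 = 14.2.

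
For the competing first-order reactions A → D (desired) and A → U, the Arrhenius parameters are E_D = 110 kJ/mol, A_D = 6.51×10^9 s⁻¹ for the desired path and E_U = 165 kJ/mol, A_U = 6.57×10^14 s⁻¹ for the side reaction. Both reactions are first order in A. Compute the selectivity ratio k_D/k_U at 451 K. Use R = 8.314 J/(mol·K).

23.2

Since both paths have the same order in A, the concentration cancels and S_{D/U} = k_D/k_U = (A_D/A_U)·exp[(E_U−E_D)/(RT)].
(E_U−E_D)/(RT) = (165−110)×10³/(8.314×451) = 55000/3750 = 14.67.
k_D/k_U = (6.51×10^9/6.57×10^14)·exp(14.67) = 9.909×10^-6 × 2.346×10^6 = 23.2.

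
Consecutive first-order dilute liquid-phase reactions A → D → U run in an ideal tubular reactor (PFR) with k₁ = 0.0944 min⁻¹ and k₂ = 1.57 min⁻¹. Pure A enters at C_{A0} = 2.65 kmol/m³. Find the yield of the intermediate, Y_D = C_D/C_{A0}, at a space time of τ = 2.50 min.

The intermediate concentration in a first-order A→B→C sequence is C_D = k₁C_{A0}(e^(−k₁τ) − e^(−k₂τ))/(k₂−k₁).
e^(−k₁τ) = e^(−0.0944×2.50) = e^(−0.2360) = 0.7898; e^(−k₂τ) = e^(−3.925) = 0.01974.
C_D = 0.0944×2.65/(1.57−0.0944) × (0.7898−0.01974) = 0.1695×0.7700 = 0.1305 kmol/m³.
Y_D = C_D/C_{A0} = 0.1305/2.65 = 0.0493.

0.0493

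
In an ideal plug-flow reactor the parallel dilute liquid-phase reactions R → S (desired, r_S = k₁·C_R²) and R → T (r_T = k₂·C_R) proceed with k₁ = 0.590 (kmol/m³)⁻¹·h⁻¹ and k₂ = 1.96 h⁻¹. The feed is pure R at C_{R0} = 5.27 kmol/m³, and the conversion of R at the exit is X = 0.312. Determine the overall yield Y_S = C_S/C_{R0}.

C_R = C_{R0}(1−X) = 3.626 kmol/m³.
Along a PFR/batch, dC_T/dC_R = −r_T/(r_S+r_T) = −k₂/(k₂+k₁·C_R).
Integrating from C_{R0} to C_R: C_T = (1.96/0.590)·ln[(1.96+0.590·5.27)/(1.96+0.590·3.63)] = 3.322·ln(5.069/4.099) = 0.7056 kmol/m³.
Then C_S = (C_{R0}−C_R) − C_T = 1.644 − 0.7056 = 0.9386 kmol/m³.
Y_S = C_S/C_{R0} = 0.9386/5.27 = 0.178.

0.178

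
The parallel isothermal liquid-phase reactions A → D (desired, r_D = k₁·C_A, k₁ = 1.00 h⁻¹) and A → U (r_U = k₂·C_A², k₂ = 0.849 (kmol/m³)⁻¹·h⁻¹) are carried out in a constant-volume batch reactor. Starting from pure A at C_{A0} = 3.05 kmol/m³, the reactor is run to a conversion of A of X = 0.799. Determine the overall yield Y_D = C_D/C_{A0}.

C_A = C_{A0}(1−X) = 0.6130 kmol/m³.
Along a PFR/batch, dC_D/dC_A = −r_D/(r_D+r_U) = −k₁/(k₁+k₂·C_A).
Integrating from C_{A0} to C_A: C_D = (1.00/0.849)·ln[(1.00+0.849·3.05)/(1.00+0.849·0.613)] = 1.178·ln(3.589/1.520) = 1.012 kmol/m³.
Y_D = C_D/C_{A0} = 1.012/3.05 = 0.332.

0.332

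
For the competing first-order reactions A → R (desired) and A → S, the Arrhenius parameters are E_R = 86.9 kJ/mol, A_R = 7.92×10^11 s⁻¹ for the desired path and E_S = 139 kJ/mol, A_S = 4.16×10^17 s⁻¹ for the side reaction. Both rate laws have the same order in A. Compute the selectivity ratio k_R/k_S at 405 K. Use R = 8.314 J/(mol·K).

Since both paths have the same order in A, the concentration cancels and S_{R/S} = k_R/k_S = (A_R/A_S)·exp[(E_S−E_R)/(RT)].
(E_S−E_R)/(RT) = (139−86.9)×10³/(8.314×405) = 52100/3367 = 15.47.
k_R/k_S = (7.92×10^11/4.16×10^17)·exp(15.47) = 1.904×10^-6 × 5.246×10^6 = 9.99.
Since E_R < E_S, lowering the temperature improves selectivity toward R.

9.99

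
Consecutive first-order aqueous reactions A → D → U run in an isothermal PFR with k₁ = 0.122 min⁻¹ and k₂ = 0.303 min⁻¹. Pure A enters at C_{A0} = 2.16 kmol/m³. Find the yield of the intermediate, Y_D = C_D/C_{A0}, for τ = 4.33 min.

The intermediate concentration in a first-order A→B→C sequence is C_D = k₁C_{A0}(e^(−k₁τ) − e^(−k₂τ))/(k₂−k₁).
e^(−k₁τ) = e^(−0.122×4.33) = e^(−0.5283) = 0.5896; e^(−k₂τ) = e^(−1.312) = 0.2693.
C_D = 0.122×2.16/(0.303−0.122) × (0.5896−0.2693) = 1.456×0.3203 = 0.4664 kmol/m³.
Y_D = C_D/C_{A0} = 0.4664/2.16 = 0.216.

0.216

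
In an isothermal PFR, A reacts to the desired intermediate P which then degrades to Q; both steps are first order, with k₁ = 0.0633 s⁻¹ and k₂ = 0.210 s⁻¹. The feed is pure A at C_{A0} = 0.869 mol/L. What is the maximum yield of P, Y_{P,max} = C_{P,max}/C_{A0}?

For a first-order series the maximum intermediate yield is C_{P,max}/C_{A0} = (k₁/k₂)^[k₂/(k₂−k₁)].
= (0.0633/0.210)^(0.210/(0.210−0.0633)) = (0.3014)^(1.431) = 0.1797.

0.180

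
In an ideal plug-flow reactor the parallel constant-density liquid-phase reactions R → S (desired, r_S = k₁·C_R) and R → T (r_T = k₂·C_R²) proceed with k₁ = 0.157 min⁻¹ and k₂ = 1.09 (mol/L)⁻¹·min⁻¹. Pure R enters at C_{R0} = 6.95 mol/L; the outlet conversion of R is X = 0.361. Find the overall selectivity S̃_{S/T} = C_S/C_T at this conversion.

C_R = C_{R0}(1−X) = 4.441 mol/L.
Along a PFR/batch, dC_S/dC_R = −r_S/(r_S+r_T) = −k₁/(k₁+k₂·C_R).
Integrating from C_{R0} to C_R: C_S = (0.157/1.09)·ln[(0.157+1.09·6.95)/(0.157+1.09·4.44)] = 0.1440·ln(7.733/4.998) = 0.06286 mol/L.
C_T = (C_{R0}−C_R)−C_S = 2.446 mol/L; S̃_{S/T} = 0.06286/2.446 = 0.0257.

0.0257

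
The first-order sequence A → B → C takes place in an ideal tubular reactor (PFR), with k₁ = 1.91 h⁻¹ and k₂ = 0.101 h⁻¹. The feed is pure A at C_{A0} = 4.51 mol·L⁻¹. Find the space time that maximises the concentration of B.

1.63 h

The intermediate peaks when r₁ = r₂, i.e. k₁e^(−k₁τ) = k₂e^(−k₂τ), giving τ_opt = ln(k₂/k₁)/(k₂−k₁).
= ln(0.101/1.91)/(0.101−1.91) = ln(0.05288)/-1.809 = -2.940/-1.809 = 1.63 h.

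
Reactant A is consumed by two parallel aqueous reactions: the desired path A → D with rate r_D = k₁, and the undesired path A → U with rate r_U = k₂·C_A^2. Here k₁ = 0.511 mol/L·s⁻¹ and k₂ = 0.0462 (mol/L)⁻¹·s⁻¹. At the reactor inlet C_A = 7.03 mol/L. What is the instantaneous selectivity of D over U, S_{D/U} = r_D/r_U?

0.224

S_{D/U} = r_D/r_U = (k₁)/(k₂·C_A^2) = (k₁/k₂)·C_A^-2.
= (0.511) / (0.0462×7.030^2) = 0.5110/2.283 = 0.224.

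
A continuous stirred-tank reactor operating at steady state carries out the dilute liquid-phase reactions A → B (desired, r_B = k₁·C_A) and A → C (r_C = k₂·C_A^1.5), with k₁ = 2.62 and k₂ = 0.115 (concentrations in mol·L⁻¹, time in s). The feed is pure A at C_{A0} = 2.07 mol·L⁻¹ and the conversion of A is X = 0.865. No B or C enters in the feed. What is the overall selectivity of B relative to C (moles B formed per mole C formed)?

43.1

Exit C_A = C_{A0}(1−X) = 2.07×0.135 = 0.2794 mol·L⁻¹.
Rates in a CSTR are evaluated at the outlet concentration: r_B = 2.62×0.2794 = 0.7322, r_C = 0.115×0.2794^1.5 = 0.01699.
Overall selectivity = C_B/C_C = r_Bτ/(r_Cτ) = r_B/r_C = 43.1.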